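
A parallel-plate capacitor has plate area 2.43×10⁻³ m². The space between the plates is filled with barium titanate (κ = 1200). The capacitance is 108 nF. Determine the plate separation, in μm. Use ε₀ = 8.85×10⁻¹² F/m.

d = κε₀A/C = 1200 × 8.85×10⁻¹² × 2.43×10⁻³ / 1.08×10⁻⁷ = 2.39×10⁻⁴ m.

239 μm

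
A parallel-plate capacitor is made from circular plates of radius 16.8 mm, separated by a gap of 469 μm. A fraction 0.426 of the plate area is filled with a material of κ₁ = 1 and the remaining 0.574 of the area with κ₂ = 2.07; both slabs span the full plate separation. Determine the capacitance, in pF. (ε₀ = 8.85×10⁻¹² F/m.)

A = π(16.8 mm)² = 8.87×10⁻⁴ m².
Side-by-side slabs ⇒ two capacitors in parallel, each spanning the full gap.
C₁ = κ₁ε₀A₁/d = 1.00 × 8.85×10⁻¹² × 3.78×10⁻⁴ / 4.69×10⁻⁴ = 7.13×10⁻¹² F.
C₂ = κ₂ε₀A₂/d = 2.07 × 8.85×10⁻¹² × 5.09×10⁻⁴ / 4.69×10⁻⁴ = 1.99×10⁻¹¹ F.
C = C₁ + C₂ = 2.70×10⁻¹¹ F.

27.0 pF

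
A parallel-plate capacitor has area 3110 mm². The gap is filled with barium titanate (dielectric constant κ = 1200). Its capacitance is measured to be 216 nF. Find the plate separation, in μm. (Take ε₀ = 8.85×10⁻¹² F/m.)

A = 3110 mm² = 3.11×10⁻³ m².
d = κε₀A/C = 1200 × 8.85×10⁻¹² × 3.11×10⁻³ / 2.16×10⁻⁷ = 1.53×10⁻⁴ m.

153 μm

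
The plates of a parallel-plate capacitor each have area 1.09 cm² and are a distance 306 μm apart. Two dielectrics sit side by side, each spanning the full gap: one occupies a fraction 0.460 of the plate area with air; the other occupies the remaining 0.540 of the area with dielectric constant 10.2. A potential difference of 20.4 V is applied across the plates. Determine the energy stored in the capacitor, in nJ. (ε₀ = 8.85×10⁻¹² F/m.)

A = 1.09 cm² = 1.09×10⁻⁴ m².
Side-by-side slabs ⇒ two capacitors in parallel, each spanning the full gap.
C₁ = κ₁ε₀A₁/d = 1.00 × 8.85×10⁻¹² × 5.01×10⁻⁵ / 3.06×10⁻⁴ = 1.45×10⁻¹² F.
C₂ = κ₂ε₀A₂/d = 10.2 × 8.85×10⁻¹² × 5.89×10⁻⁵ / 3.06×10⁻⁴ = 1.74×10⁻¹¹ F.
C = C₁ + C₂ = 1.88×10⁻¹¹ F.
U = ½CV² = ½ × 1.88×10⁻¹¹ × (20.4)² = 3.91×10⁻⁹ J.

U ≈ 3.91 nJ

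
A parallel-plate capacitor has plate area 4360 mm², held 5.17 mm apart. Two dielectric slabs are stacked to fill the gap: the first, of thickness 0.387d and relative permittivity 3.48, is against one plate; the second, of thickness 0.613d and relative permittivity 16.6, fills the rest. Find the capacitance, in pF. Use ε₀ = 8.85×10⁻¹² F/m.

C ≈ 50.4 pF

A = 4360 mm² = 4.36×10⁻³ m².
Stacked slabs ⇒ two capacitors in series, each with the full plate area.
C₁ = κ₁ε₀A/d₁ = 3.48 × 8.85×10⁻¹² × 4.36×10⁻³ / 2.00×10⁻³ = 6.71×10⁻¹¹ F.
C₂ = κ₂ε₀A/d₂ = 16.6 × 8.85×10⁻¹² × 4.36×10⁻³ / 3.17×10⁻³ = 2.02×10⁻¹⁰ F.
C = (1/C₁ + 1/C₂)⁻¹ = 5.04×10⁻¹¹ F.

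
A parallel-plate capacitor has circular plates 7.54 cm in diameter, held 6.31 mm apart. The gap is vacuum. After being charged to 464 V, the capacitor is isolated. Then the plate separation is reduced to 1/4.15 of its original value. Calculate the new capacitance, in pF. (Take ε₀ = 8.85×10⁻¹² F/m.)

A = π(7.54/2 cm)² = 4.47×10⁻³ m².
Initially C₁ = ε₀A/d = 8.85×10⁻¹² × 4.47×10⁻³ / 6.31×10⁻³ = 6.26×10⁻¹² F.
C = ε₀A/d scales as 1/d, so C₂/C₁ = d₁/d₂ = 4.15.
C₂ = 4.15 × 6.26×10⁻¹² = 2.60×10⁻¹¹ F.

26.0 pF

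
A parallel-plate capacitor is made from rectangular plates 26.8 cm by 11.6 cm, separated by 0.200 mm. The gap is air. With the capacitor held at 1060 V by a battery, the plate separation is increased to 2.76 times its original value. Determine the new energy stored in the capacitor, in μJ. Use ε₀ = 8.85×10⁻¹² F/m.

280 μJ

A = 26.8 × 11.6 cm² = 3.11×10⁻² m².
Initially C₁ = ε₀A/d = 8.85×10⁻¹² × 3.11×10⁻² / 2.00×10⁻⁴ = 1.38×10⁻⁹ F.
U₁ = 7.73×10⁻⁴ J.
Battery connected ⇒ V is held fixed. C₂ = 0.362 C₁ and U = ½CV², so U₂/U₁ = C₂/C₁ = 0.362.
U₂ = 0.362 × 7.73×10⁻⁴ = 2.80×10⁻⁴ J.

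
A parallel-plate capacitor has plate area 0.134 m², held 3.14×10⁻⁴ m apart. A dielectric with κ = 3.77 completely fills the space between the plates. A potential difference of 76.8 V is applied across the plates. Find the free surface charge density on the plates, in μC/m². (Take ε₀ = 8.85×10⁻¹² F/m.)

8.16 μC/m²

C = κε₀A/d = 3.77 × 8.85×10⁻¹² × 0.134 / 3.14×10⁻⁴ = 1.42×10⁻⁸ F.
σ = Q/A = CV/A = 1.42×10⁻⁸ × 76.8 / 0.134 = 8.16×10⁻⁶ C/m².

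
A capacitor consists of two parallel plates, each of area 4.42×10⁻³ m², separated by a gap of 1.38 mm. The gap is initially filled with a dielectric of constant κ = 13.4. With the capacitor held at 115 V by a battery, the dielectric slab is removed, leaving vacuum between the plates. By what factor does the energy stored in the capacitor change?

Battery connected ⇒ V is held fixed.
C₂ = 0.0746 C₁ and U = ½CV², so U₂/U₁ = C₂/C₁ = 0.0746.

0.0746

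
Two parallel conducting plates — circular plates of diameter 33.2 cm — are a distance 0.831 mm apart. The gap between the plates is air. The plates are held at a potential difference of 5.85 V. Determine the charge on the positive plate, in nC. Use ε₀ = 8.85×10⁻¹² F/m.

Q ≈ 5.39 nC

A = π(33.2/2 cm)² = 8.66×10⁻² m².
C = ε₀A/d = 8.85×10⁻¹² × 8.66×10⁻² / 8.31×10⁻⁴ = 9.22×10⁻¹⁰ F.
Q = CV = 9.22×10⁻¹⁰ × 5.85 = 5.39×10⁻⁹ C.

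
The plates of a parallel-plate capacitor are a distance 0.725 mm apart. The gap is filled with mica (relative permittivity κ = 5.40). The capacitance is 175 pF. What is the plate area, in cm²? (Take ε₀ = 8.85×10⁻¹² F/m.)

A = Cd/(κε₀) = 1.75×10⁻¹⁰ × 7.25×10⁻⁴ / (5.40 × 8.85×10⁻¹²) = 2.65×10⁻³ m².

A ≈ 26.5 cm²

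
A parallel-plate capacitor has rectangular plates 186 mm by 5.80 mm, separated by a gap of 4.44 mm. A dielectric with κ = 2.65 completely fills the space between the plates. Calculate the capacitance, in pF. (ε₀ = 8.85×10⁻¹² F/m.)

A = 186 × 5.80 mm² = 1.08×10⁻³ m².
C = κε₀A/d = 2.65 × 8.85×10⁻¹² × 1.08×10⁻³ / 4.44×10⁻³ = 5.70×10⁻¹² F.

C ≈ 5.70 pF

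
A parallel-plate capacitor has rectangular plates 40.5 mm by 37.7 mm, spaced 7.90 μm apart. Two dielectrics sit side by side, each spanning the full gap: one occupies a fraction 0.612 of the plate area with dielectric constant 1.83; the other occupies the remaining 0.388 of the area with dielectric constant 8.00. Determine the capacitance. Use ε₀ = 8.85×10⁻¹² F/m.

C ≈ 7.22 nF

A = 40.5 × 37.7 mm² = 1.53×10⁻³ m².
Side-by-side slabs ⇒ two capacitors in parallel, each spanning the full gap.
C₁ = κ₁ε₀A₁/d = 1.83 × 8.85×10⁻¹² × 9.34×10⁻⁴ / 7.90×10⁻⁶ = 1.92×10⁻⁹ F.
C₂ = κ₂ε₀A₂/d = 8.00 × 8.85×10⁻¹² × 5.92×10⁻⁴ / 7.90×10⁻⁶ = 5.31×10⁻⁹ F.
C = C₁ + C₂ = 7.22×10⁻⁹ F.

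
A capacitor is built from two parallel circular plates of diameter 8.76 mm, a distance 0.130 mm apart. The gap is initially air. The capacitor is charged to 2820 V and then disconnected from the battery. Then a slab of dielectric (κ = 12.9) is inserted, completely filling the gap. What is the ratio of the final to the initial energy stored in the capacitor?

0.0775

Isolated ⇒ Q is held fixed.
C₂ = 12.9 C₁ and U = Q²/(2C), so U₂/U₁ = C₁/C₂ = 0.0775.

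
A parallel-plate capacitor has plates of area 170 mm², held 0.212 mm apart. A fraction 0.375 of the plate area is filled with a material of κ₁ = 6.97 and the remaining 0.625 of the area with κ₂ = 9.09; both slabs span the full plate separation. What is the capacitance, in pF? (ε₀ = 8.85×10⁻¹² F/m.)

C ≈ 58.9 pF

A = 170 mm² = 1.70×10⁻⁴ m².
Side-by-side slabs ⇒ two capacitors in parallel, each spanning the full gap.
C₁ = κ₁ε₀A₁/d = 6.97 × 8.85×10⁻¹² × 6.37×10⁻⁵ / 2.12×10⁻⁴ = 1.85×10⁻¹¹ F.
C₂ = κ₂ε₀A₂/d = 9.09 × 8.85×10⁻¹² × 1.06×10⁻⁴ / 2.12×10⁻⁴ = 4.03×10⁻¹¹ F.
C = C₁ + C₂ = 5.89×10⁻¹¹ F.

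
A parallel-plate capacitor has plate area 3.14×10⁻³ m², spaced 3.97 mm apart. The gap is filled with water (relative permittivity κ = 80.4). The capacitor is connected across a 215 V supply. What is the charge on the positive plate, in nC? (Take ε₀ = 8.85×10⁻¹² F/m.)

Q ≈ 121 nC

C = κε₀A/d = 80.4 × 8.85×10⁻¹² × 3.14×10⁻³ / 3.97×10⁻³ = 5.63×10⁻¹⁰ F.
Q = CV = 5.63×10⁻¹⁰ × 215 = 1.21×10⁻⁷ C.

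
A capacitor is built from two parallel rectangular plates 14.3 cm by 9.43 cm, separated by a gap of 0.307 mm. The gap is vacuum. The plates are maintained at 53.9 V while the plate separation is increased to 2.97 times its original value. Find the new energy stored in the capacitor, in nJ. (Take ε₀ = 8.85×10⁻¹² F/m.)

A = 14.3 × 9.43 cm² = 1.35×10⁻² m².
Initially C₁ = ε₀A/d = 8.85×10⁻¹² × 1.35×10⁻² / 3.07×10⁻⁴ = 3.89×10⁻¹⁰ F.
U₁ = 5.65×10⁻⁷ J.
Battery connected ⇒ V is held fixed. C₂ = 0.337 C₁ and U = ½CV², so U₂/U₁ = C₂/C₁ = 0.337.
U₂ = 0.337 × 5.65×10⁻⁷ = 1.90×10⁻⁷ J.

190 nJ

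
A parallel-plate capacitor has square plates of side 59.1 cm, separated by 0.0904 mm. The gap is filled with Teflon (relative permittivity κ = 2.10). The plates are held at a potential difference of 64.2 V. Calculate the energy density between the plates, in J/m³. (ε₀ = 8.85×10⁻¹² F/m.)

u ≈ 4.69 J/m³

E = V/d = 64.2 / 9.04×10⁻⁵ = 7.10×10⁵ V/m.
u = ½κε₀E² = ½ × 2.10 × 8.85×10⁻¹² × (7.10×10⁵)² = 4.69 J/m³.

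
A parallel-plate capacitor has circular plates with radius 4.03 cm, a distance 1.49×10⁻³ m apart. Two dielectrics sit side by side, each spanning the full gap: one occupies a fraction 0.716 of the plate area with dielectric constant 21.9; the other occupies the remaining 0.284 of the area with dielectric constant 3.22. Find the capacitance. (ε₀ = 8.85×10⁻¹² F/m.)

0.503 nF

A = π(4.03 cm)² = 5.10×10⁻³ m².
Side-by-side slabs ⇒ two capacitors in parallel, each spanning the full gap.
C₁ = κ₁ε₀A₁/d = 21.9 × 8.85×10⁻¹² × 3.65×10⁻³ / 1.49×10⁻³ = 4.75×10⁻¹⁰ F.
C₂ = κ₂ε₀A₂/d = 3.22 × 8.85×10⁻¹² × 1.45×10⁻³ / 1.49×10⁻³ = 2.77×10⁻¹¹ F.
C = C₁ + C₂ = 5.03×10⁻¹⁰ F.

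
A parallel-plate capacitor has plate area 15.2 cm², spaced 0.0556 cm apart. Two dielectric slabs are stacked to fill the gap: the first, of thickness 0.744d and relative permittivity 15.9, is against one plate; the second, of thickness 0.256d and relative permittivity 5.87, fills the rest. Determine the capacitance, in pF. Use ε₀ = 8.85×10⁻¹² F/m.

C ≈ 268 pF

A = 15.2 cm² = 1.52×10⁻³ m².
Stacked slabs ⇒ two capacitors in series, each with the full plate area.
C₁ = κ₁ε₀A/d₁ = 15.9 × 8.85×10⁻¹² × 1.52×10⁻³ / 4.14×10⁻⁴ = 5.17×10⁻¹⁰ F.
C₂ = κ₂ε₀A/d₂ = 5.87 × 8.85×10⁻¹² × 1.52×10⁻³ / 1.42×10⁻⁴ = 5.55×10⁻¹⁰ F.
C = (1/C₁ + 1/C₂)⁻¹ = 2.68×10⁻¹⁰ F.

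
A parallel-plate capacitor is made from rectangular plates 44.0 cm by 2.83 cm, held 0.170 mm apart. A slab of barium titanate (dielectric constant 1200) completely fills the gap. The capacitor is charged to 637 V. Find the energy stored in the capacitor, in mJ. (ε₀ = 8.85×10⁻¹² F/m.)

A = 44.0 × 2.83 cm² = 1.25×10⁻² m².
C = κε₀A/d = 1200 × 8.85×10⁻¹² × 1.25×10⁻² / 1.70×10⁻⁴ = 7.78×10⁻⁷ F.
U = ½CV² = ½ × 7.78×10⁻⁷ × (637)² = 0.158 J.

U ≈ 158 mJ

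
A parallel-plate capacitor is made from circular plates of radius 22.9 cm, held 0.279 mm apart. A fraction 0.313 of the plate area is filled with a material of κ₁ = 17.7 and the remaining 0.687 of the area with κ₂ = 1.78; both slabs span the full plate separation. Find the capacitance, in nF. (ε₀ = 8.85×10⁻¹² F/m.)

35.3 nF

A = π(22.9 cm)² = 0.165 m².
Side-by-side slabs ⇒ two capacitors in parallel, each spanning the full gap.
C₁ = κ₁ε₀A₁/d = 17.7 × 8.85×10⁻¹² × 5.16×10⁻² / 2.79×10⁻⁴ = 2.90×10⁻⁸ F.
C₂ = κ₂ε₀A₂/d = 1.78 × 8.85×10⁻¹² × 0.113 / 2.79×10⁻⁴ = 6.39×10⁻⁹ F.
C = C₁ + C₂ = 3.53×10⁻⁸ F.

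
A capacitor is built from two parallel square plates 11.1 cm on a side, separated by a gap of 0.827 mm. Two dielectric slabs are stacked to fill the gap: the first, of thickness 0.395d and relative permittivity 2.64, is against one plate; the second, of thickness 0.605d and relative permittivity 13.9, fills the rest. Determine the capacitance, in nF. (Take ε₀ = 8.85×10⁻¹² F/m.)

A = (11.1 cm)² = 1.23×10⁻² m².
Stacked slabs ⇒ two capacitors in series, each with the full plate area.
C₁ = κ₁ε₀A/d₁ = 2.64 × 8.85×10⁻¹² × 1.23×10⁻² / 3.27×10⁻⁴ = 8.81×10⁻¹⁰ F.
C₂ = κ₂ε₀A/d₂ = 13.9 × 8.85×10⁻¹² × 1.23×10⁻² / 5.00×10⁻⁴ = 3.03×10⁻⁹ F.
C = (1/C₁ + 1/C₂)⁻¹ = 6.83×10⁻¹⁰ F.

C ≈ 0.683 nF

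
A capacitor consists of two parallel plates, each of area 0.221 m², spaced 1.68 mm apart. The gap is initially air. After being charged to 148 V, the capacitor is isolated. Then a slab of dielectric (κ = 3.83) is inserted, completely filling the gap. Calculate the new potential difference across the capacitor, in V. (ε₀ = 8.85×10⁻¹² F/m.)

38.6 V

Initially C₁ = ε₀A/d = 8.85×10⁻¹² × 0.221 / 1.68×10⁻³ = 1.16×10⁻⁹ F.
V₁ = 1.48×10² V.
Isolated ⇒ Q is held fixed. C₂ = 3.83 C₁ and V = Q/C, so V₂/V₁ = C₁/C₂ = 0.261.
V₂ = 0.261 × 1.48×10² = 38.6 V.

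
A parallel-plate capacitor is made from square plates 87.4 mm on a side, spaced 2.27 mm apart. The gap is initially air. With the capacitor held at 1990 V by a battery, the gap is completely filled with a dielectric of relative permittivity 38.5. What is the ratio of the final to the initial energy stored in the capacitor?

U₂/U₁ ≈ 38.5

Battery connected ⇒ V is held fixed.
C₂ = 38.5 C₁ and U = ½CV², so U₂/U₁ = C₂/C₁ = 38.5.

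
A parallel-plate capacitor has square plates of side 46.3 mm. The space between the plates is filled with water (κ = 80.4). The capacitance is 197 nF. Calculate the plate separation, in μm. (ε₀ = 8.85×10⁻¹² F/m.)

d ≈ 7.74 μm

A = (46.3 mm)² = 2.14×10⁻³ m².
d = κε₀A/C = 80.4 × 8.85×10⁻¹² × 2.14×10⁻³ / 1.97×10⁻⁷ = 7.74×10⁻⁶ m.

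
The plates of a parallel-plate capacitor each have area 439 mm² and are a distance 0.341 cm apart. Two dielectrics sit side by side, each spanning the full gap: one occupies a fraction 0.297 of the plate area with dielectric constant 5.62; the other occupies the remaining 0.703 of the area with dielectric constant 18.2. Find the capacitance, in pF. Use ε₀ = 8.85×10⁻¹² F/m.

A = 439 mm² = 4.39×10⁻⁴ m².
Side-by-side slabs ⇒ two capacitors in parallel, each spanning the full gap.
C₁ = κ₁ε₀A₁/d = 5.62 × 8.85×10⁻¹² × 1.30×10⁻⁴ / 3.41×10⁻³ = 1.90×10⁻¹² F.
C₂ = κ₂ε₀A₂/d = 18.2 × 8.85×10⁻¹² × 3.09×10⁻⁴ / 3.41×10⁻³ = 1.46×10⁻¹¹ F.
C = C₁ + C₂ = 1.65×10⁻¹¹ F.

C ≈ 16.5 pF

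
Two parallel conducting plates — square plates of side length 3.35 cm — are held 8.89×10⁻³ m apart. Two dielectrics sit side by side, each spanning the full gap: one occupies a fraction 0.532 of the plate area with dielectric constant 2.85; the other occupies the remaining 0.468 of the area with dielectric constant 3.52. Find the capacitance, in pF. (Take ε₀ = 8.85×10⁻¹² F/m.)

C ≈ 3.53 pF

A = (3.35 cm)² = 1.12×10⁻³ m².
Side-by-side slabs ⇒ two capacitors in parallel, each spanning the full gap.
C₁ = κ₁ε₀A₁/d = 2.85 × 8.85×10⁻¹² × 5.97×10⁻⁴ / 8.89×10⁻³ = 1.69×10⁻¹² F.
C₂ = κ₂ε₀A₂/d = 3.52 × 8.85×10⁻¹² × 5.25×10⁻⁴ / 8.89×10⁻³ = 1.84×10⁻¹² F.
C = C₁ + C₂ = 3.53×10⁻¹² F.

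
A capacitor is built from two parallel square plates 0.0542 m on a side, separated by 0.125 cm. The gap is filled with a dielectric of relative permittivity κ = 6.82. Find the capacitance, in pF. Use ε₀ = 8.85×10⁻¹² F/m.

C ≈ 142 pF

A = (0.0542 m)² = 2.94×10⁻³ m².
C = κε₀A/d = 6.82 × 8.85×10⁻¹² × 2.94×10⁻³ / 1.25×10⁻³ = 1.42×10⁻¹⁰ F.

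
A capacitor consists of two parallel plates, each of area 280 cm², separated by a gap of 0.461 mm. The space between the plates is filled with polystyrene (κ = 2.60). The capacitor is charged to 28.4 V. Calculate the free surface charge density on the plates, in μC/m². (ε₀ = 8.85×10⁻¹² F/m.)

A = 280 cm² = 2.80×10⁻² m².
C = κε₀A/d = 2.60 × 8.85×10⁻¹² × 2.80×10⁻² / 4.61×10⁻⁴ = 1.40×10⁻⁹ F.
σ = Q/A = CV/A = 1.40×10⁻⁹ × 28.4 / 2.80×10⁻² = 1.42×10⁻⁶ C/m².

σ ≈ 1.42 μC/m²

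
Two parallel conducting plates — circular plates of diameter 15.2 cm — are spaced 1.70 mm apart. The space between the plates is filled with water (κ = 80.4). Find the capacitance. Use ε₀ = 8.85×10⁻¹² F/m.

A = π(15.2/2 cm)² = 1.81×10⁻² m².
C = κε₀A/d = 80.4 × 8.85×10⁻¹² × 1.81×10⁻² / 1.70×10⁻³ = 7.59×10⁻⁹ F.

C ≈ 7.59 nF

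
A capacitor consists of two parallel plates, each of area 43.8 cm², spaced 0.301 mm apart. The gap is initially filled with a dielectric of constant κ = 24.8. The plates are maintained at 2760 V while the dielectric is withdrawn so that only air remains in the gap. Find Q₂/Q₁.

Q₂/Q₁ ≈ 0.0403

Battery connected ⇒ V is held fixed.
C₂ = 0.0403 C₁ and Q = CV, so Q₂/Q₁ = C₂/C₁ = 0.0403.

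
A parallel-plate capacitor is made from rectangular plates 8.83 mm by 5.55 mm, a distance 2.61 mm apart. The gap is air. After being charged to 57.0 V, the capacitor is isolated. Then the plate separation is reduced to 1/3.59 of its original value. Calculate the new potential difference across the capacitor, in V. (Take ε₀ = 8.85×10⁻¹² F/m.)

15.9 V

A = 8.83 × 5.55 mm² = 4.90×10⁻⁵ m².
Initially C₁ = ε₀A/d = 8.85×10⁻¹² × 4.90×10⁻⁵ / 2.61×10⁻³ = 1.66×10⁻¹³ F.
V₁ = 57.0 V.
Isolated ⇒ Q is held fixed. C₂ = 3.59 C₁ and V = Q/C, so V₂/V₁ = C₁/C₂ = 0.279.
V₂ = 0.279 × 57.0 = 15.9 V.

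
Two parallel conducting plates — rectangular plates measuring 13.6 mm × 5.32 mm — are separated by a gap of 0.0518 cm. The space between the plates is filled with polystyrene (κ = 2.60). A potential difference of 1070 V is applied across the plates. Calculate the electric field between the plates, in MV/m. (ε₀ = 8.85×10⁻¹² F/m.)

E = V/d = 1070 / 5.18×10⁻⁴ = 2.07×10⁶ V/m.

2.07 MV/m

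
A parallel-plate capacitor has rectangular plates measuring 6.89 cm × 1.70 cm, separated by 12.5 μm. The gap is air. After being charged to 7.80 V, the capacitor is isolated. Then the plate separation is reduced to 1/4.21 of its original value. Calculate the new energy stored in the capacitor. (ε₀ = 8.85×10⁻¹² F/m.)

A = 6.89 × 1.70 cm² = 1.17×10⁻³ m².
Initially C₁ = ε₀A/d = 8.85×10⁻¹² × 1.17×10⁻³ / 1.25×10⁻⁵ = 8.29×10⁻¹⁰ F.
U₁ = 2.52×10⁻⁸ J.
Isolated ⇒ Q is held fixed. C₂ = 4.21 C₁ and U = Q²/(2C), so U₂/U₁ = C₁/C₂ = 0.238.
U₂ = 0.238 × 2.52×10⁻⁸ = 5.99×10⁻⁹ J.

U ≈ 5.99 nJ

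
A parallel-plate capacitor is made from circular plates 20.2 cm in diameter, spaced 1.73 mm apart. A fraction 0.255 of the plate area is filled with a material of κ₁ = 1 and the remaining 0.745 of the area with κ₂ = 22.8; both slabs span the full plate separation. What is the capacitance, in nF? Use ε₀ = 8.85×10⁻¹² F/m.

A = π(20.2/2 cm)² = 3.20×10⁻² m².
Side-by-side slabs ⇒ two capacitors in parallel, each spanning the full gap.
C₁ = κ₁ε₀A₁/d = 1.00 × 8.85×10⁻¹² × 8.17×10⁻³ / 1.73×10⁻³ = 4.18×10⁻¹¹ F.
C₂ = κ₂ε₀A₂/d = 22.8 × 8.85×10⁻¹² × 2.39×10⁻² / 1.73×10⁻³ = 2.78×10⁻⁹ F.
C = C₁ + C₂ = 2.83×10⁻⁹ F.

2.83 nF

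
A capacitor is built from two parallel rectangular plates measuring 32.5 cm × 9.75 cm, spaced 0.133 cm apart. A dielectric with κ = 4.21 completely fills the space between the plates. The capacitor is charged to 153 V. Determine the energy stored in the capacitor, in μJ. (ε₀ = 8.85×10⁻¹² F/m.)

10.4 μJ

A = 32.5 × 9.75 cm² = 3.17×10⁻² m².
C = κε₀A/d = 4.21 × 8.85×10⁻¹² × 3.17×10⁻² / 1.33×10⁻³ = 8.88×10⁻¹⁰ F.
U = ½CV² = ½ × 8.88×10⁻¹⁰ × (153)² = 1.04×10⁻⁵ J.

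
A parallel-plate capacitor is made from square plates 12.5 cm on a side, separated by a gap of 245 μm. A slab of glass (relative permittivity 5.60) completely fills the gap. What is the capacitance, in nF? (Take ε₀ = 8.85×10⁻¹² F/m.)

3.16 nF

A = (12.5 cm)² = 1.56×10⁻² m².
C = κε₀A/d = 5.60 × 8.85×10⁻¹² × 1.56×10⁻² / 2.45×10⁻⁴ = 3.16×10⁻⁹ F.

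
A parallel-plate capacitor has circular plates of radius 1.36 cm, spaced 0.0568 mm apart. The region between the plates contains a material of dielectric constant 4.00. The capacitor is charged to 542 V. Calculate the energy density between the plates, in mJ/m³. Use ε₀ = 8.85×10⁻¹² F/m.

u ≈ 1.61×10⁶ mJ/m³

E = V/d = 542 / 5.68×10⁻⁵ = 9.54×10⁶ V/m.
u = ½κε₀E² = ½ × 4.00 × 8.85×10⁻¹² × (9.54×10⁶)² = 1.61×10³ J/m³.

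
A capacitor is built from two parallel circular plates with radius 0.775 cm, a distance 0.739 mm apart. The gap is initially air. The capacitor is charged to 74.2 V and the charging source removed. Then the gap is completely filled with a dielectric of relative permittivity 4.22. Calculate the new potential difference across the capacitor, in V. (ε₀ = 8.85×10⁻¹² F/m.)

V ≈ 17.6 V

A = π(0.775 cm)² = 1.89×10⁻⁴ m².
Initially C₁ = ε₀A/d = 8.85×10⁻¹² × 1.89×10⁻⁴ / 7.39×10⁻⁴ = 2.26×10⁻¹² F.
V₁ = 74.2 V.
Isolated ⇒ Q is held fixed. C₂ = 4.22 C₁ and V = Q/C, so V₂/V₁ = C₁/C₂ = 0.237.
V₂ = 0.237 × 74.2 = 17.6 V.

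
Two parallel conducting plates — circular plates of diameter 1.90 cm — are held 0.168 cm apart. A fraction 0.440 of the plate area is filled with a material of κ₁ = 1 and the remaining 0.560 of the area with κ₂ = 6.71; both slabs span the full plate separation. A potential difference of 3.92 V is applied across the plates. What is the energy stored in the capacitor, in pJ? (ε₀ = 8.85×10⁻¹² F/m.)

A = π(1.90/2 cm)² = 2.84×10⁻⁴ m².
Side-by-side slabs ⇒ two capacitors in parallel, each spanning the full gap.
C₁ = κ₁ε₀A₁/d = 1.00 × 8.85×10⁻¹² × 1.25×10⁻⁴ / 1.68×10⁻³ = 6.57×10⁻¹³ F.
C₂ = κ₂ε₀A₂/d = 6.71 × 8.85×10⁻¹² × 1.59×10⁻⁴ / 1.68×10⁻³ = 5.61×10⁻¹² F.
C = C₁ + C₂ = 6.27×10⁻¹² F.
U = ½CV² = ½ × 6.27×10⁻¹² × (3.92)² = 4.82×10⁻¹¹ J.

48.2 pJ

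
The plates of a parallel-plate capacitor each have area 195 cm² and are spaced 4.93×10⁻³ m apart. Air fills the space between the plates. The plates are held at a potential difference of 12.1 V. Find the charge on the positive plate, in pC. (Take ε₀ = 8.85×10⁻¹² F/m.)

A = 195 cm² = 1.95×10⁻² m².
C = ε₀A/d = 8.85×10⁻¹² × 1.95×10⁻² / 4.93×10⁻³ = 3.50×10⁻¹¹ F.
Q = CV = 3.50×10⁻¹¹ × 12.1 = 4.24×10⁻¹⁰ C.

424 pC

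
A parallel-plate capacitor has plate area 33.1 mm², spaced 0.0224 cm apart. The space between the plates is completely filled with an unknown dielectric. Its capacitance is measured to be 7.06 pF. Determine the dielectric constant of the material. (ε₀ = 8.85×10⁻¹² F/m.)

κ ≈ 5.40

A = 33.1 mm² = 3.31×10⁻⁵ m².
κ = Cd/(ε₀A) = 7.06×10⁻¹² × 2.24×10⁻⁴ / (8.85×10⁻¹² × 3.31×10⁻⁵) = 5.40.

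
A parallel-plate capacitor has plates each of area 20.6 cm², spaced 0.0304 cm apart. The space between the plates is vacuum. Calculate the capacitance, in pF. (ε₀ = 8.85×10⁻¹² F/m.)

A = 20.6 cm² = 2.06×10⁻³ m².
C = ε₀A/d = 8.85×10⁻¹² × 2.06×10⁻³ / 3.04×10⁻⁴ = 6.00×10⁻¹¹ F.

C ≈ 60.0 pF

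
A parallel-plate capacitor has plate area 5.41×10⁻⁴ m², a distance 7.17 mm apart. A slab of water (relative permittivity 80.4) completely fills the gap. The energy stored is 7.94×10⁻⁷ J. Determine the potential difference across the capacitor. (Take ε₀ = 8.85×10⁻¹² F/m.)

C = κε₀A/d = 80.4 × 8.85×10⁻¹² × 5.41×10⁻⁴ / 7.17×10⁻³ = 5.37×10⁻¹¹ F.
V = √(2U/C) = √(2 × 7.94×10⁻⁷ / 5.37×10⁻¹¹) = 1.72×10² V.

172 V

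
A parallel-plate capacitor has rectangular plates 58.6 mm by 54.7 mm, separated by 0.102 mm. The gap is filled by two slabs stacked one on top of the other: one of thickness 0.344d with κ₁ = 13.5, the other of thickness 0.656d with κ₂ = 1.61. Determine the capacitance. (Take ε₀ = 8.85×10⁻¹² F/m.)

C ≈ 0.642 nF

A = 58.6 × 54.7 mm² = 3.21×10⁻³ m².
Stacked slabs ⇒ two capacitors in series, each with the full plate area.
C₁ = κ₁ε₀A/d₁ = 13.5 × 8.85×10⁻¹² × 3.21×10⁻³ / 3.51×10⁻⁵ = 1.09×10⁻⁸ F.
C₂ = κ₂ε₀A/d₂ = 1.61 × 8.85×10⁻¹² × 3.21×10⁻³ / 6.69×10⁻⁵ = 6.83×10⁻¹⁰ F.
C = (1/C₁ + 1/C₂)⁻¹ = 6.42×10⁻¹⁰ F.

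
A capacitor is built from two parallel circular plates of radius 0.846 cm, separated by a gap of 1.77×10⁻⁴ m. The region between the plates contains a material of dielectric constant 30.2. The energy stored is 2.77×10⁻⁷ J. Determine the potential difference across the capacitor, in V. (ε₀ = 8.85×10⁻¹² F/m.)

A = π(0.846 cm)² = 2.25×10⁻⁴ m².
C = κε₀A/d = 30.2 × 8.85×10⁻¹² × 2.25×10⁻⁴ / 1.77×10⁻⁴ = 3.40×10⁻¹⁰ F.
V = √(2U/C) = √(2 × 2.77×10⁻⁷ / 3.40×10⁻¹⁰) = 40.4 V.

40.4 V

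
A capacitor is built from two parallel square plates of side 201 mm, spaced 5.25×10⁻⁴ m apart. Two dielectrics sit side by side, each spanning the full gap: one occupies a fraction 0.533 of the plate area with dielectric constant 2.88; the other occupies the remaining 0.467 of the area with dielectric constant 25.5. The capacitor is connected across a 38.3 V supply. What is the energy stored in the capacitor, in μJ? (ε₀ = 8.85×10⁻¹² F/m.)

A = (201 mm)² = 4.04×10⁻² m².
Side-by-side slabs ⇒ two capacitors in parallel, each spanning the full gap.
C₁ = κ₁ε₀A₁/d = 2.88 × 8.85×10⁻¹² × 2.15×10⁻² / 5.25×10⁻⁴ = 1.05×10⁻⁹ F.
C₂ = κ₂ε₀A₂/d = 25.5 × 8.85×10⁻¹² × 1.89×10⁻² / 5.25×10⁻⁴ = 8.11×10⁻⁹ F.
C = C₁ + C₂ = 9.16×10⁻⁹ F.
U = ½CV² = ½ × 9.16×10⁻⁹ × (38.3)² = 6.72×10⁻⁶ J.

U ≈ 6.72 μJ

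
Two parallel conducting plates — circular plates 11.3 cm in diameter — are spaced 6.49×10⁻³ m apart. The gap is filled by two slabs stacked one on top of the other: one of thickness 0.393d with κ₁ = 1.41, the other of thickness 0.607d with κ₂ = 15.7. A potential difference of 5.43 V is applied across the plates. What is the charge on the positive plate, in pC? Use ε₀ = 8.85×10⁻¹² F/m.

234 pC

A = π(11.3/2 cm)² = 1.00×10⁻² m².
Stacked slabs ⇒ two capacitors in series, each with the full plate area.
C₁ = κ₁ε₀A/d₁ = 1.41 × 8.85×10⁻¹² × 1.00×10⁻² / 2.55×10⁻³ = 4.91×10⁻¹¹ F.
C₂ = κ₂ε₀A/d₂ = 15.7 × 8.85×10⁻¹² × 1.00×10⁻² / 3.94×10⁻³ = 3.54×10⁻¹⁰ F.
C = (1/C₁ + 1/C₂)⁻¹ = 4.31×10⁻¹¹ F.
Q = CV = 4.31×10⁻¹¹ × 5.43 = 2.34×10⁻¹⁰ C.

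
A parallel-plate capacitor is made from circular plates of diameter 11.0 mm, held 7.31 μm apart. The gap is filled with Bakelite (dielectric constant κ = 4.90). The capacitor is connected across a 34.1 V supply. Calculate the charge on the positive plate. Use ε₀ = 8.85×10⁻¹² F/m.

A = π(11.0/2 mm)² = 9.50×10⁻⁵ m².
C = κε₀A/d = 4.90 × 8.85×10⁻¹² × 9.50×10⁻⁵ / 7.31×10⁻⁶ = 5.64×10⁻¹⁰ F.
Q = CV = 5.64×10⁻¹⁰ × 34.1 = 1.92×10⁻⁸ C.

19.2 nC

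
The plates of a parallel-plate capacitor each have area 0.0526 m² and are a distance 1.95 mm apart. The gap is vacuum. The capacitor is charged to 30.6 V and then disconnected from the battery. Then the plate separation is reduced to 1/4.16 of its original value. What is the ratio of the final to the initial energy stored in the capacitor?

U₂/U₁ ≈ 0.240

Isolated ⇒ Q is held fixed.
C₂ = 4.16 C₁ and U = Q²/(2C), so U₂/U₁ = C₁/C₂ = 0.240.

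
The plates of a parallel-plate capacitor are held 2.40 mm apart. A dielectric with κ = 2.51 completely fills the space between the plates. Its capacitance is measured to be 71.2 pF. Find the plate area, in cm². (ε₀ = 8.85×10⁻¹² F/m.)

A = Cd/(κε₀) = 7.12×10⁻¹¹ × 2.40×10⁻³ / (2.51 × 8.85×10⁻¹²) = 7.69×10⁻³ m².

76.9 cm²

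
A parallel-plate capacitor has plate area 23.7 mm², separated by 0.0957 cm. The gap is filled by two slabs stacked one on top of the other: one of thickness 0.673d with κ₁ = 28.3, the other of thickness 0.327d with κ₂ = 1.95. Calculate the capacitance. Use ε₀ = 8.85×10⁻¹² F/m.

1.14 pF

A = 23.7 mm² = 2.37×10⁻⁵ m².
Stacked slabs ⇒ two capacitors in series, each with the full plate area.
C₁ = κ₁ε₀A/d₁ = 28.3 × 8.85×10⁻¹² × 2.37×10⁻⁵ / 6.44×10⁻⁴ = 9.22×10⁻¹² F.
C₂ = κ₂ε₀A/d₂ = 1.95 × 8.85×10⁻¹² × 2.37×10⁻⁵ / 3.13×10⁻⁴ = 1.31×10⁻¹² F.
C = (1/C₁ + 1/C₂)⁻¹ = 1.14×10⁻¹² F.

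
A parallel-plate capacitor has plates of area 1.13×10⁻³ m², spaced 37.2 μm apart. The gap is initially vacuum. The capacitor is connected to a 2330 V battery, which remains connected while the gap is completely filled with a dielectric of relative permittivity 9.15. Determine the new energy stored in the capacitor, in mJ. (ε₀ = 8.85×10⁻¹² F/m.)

6.68 mJ

Initially C₁ = ε₀A/d = 8.85×10⁻¹² × 1.13×10⁻³ / 3.72×10⁻⁵ = 2.69×10⁻¹⁰ F.
U₁ = 7.30×10⁻⁴ J.
Battery connected ⇒ V is held fixed. C₂ = 9.15 C₁ and U = ½CV², so U₂/U₁ = C₂/C₁ = 9.15.
U₂ = 9.15 × 7.30×10⁻⁴ = 6.68×10⁻³ J.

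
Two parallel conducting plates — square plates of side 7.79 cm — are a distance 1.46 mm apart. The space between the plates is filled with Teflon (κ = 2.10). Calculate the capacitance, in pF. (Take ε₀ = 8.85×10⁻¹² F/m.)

A = (7.79 cm)² = 6.07×10⁻³ m².
C = κε₀A/d = 2.10 × 8.85×10⁻¹² × 6.07×10⁻³ / 1.46×10⁻³ = 7.72×10⁻¹¹ F.

77.2 pF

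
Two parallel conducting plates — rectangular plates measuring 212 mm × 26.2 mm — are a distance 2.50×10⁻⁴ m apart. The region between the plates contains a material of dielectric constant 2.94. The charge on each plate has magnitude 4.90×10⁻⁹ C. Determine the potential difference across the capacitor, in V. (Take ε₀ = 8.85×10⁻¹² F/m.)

8.48 V

A = 212 × 26.2 mm² = 5.55×10⁻³ m².
C = κε₀A/d = 2.94 × 8.85×10⁻¹² × 5.55×10⁻³ / 2.50×10⁻⁴ = 5.78×10⁻¹⁰ F.
V = Q/C = 4.90×10⁻⁹ / 5.78×10⁻¹⁰ = 8.48 V.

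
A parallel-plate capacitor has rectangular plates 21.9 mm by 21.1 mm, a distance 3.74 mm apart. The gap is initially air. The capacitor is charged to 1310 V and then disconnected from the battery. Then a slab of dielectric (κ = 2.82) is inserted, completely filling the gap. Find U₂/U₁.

U₂/U₁ ≈ 0.355

Isolated ⇒ Q is held fixed.
C₂ = 2.82 C₁ and U = Q²/(2C), so U₂/U₁ = C₁/C₂ = 0.355.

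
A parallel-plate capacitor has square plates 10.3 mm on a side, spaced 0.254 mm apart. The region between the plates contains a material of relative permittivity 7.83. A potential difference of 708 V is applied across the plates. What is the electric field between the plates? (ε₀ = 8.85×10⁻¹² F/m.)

E = V/d = 708 / 2.54×10⁻⁴ = 2.79×10⁶ V/m.

E ≈ 2.79 MV/m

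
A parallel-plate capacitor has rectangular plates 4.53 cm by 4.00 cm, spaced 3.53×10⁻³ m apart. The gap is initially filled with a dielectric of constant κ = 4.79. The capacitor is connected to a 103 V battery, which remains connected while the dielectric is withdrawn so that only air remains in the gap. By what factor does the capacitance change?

0.209

C = κε₀A/d scales with κ, so C₂/C₁ = 1/κ = 1/4.79 = 0.209.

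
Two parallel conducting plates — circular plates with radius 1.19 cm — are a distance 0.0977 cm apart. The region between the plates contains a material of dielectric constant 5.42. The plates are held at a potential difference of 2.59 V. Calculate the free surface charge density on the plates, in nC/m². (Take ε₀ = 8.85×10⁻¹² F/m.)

σ ≈ 127 nC/m²

A = π(1.19 cm)² = 4.45×10⁻⁴ m².
C = κε₀A/d = 5.42 × 8.85×10⁻¹² × 4.45×10⁻⁴ / 9.77×10⁻⁴ = 2.18×10⁻¹¹ F.
σ = Q/A = CV/A = 2.18×10⁻¹¹ × 2.59 / 4.45×10⁻⁴ = 1.27×10⁻⁷ C/m².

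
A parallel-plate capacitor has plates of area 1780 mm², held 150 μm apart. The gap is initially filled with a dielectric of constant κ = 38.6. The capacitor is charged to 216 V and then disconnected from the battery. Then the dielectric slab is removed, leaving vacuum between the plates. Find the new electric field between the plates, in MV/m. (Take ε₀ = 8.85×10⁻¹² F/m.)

55.6 MV/m

A = 1780 mm² = 1.78×10⁻³ m².
Initially C₁ = κε₀A/d = 38.6 × 8.85×10⁻¹² × 1.78×10⁻³ / 1.50×10⁻⁴ = 4.05×10⁻⁹ F.
E₁ = 1.44×10⁶ V/m.
Isolated ⇒ Q is held fixed. V₂ = Q/C₂ = V₁/0.0259; E = V/d, so E₂/E₁ = (V₂/V₁)(d₁/d₂) = 38.6.
E₂ = 38.6 × 1.44×10⁶ = 5.56×10⁷ V/m.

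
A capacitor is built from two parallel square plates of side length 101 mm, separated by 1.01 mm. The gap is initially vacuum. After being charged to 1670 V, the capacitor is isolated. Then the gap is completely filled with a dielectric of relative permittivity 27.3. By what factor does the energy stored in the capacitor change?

Isolated ⇒ Q is held fixed.
C₂ = 27.3 C₁ and U = Q²/(2C), so U₂/U₁ = C₁/C₂ = 0.0366.

U₂/U₁ ≈ 0.0366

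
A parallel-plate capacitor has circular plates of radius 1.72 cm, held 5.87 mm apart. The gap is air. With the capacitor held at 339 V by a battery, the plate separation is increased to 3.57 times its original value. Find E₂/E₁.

Battery connected ⇒ V is held fixed.
E = V/d, so E₂/E₁ = d₁/d₂ = 0.280.

E₂/E₁ ≈ 0.280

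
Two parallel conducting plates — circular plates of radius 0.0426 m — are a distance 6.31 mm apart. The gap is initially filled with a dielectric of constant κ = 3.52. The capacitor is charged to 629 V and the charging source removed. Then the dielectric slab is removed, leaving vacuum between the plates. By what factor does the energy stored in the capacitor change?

3.52

Isolated ⇒ Q is held fixed.
C₂ = 0.284 C₁ and U = Q²/(2C), so U₂/U₁ = C₁/C₂ = 3.52.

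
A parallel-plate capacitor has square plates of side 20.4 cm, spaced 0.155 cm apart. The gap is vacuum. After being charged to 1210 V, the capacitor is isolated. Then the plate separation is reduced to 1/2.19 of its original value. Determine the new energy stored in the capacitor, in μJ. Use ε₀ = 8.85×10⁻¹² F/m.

A = (20.4 cm)² = 4.16×10⁻² m².
Initially C₁ = ε₀A/d = 8.85×10⁻¹² × 4.16×10⁻² / 1.55×10⁻³ = 2.38×10⁻¹⁰ F.
U₁ = 1.74×10⁻⁴ J.
Isolated ⇒ Q is held fixed. C₂ = 2.19 C₁ and U = Q²/(2C), so U₂/U₁ = C₁/C₂ = 0.457.
U₂ = 0.457 × 1.74×10⁻⁴ = 7.94×10⁻⁵ J.

U ≈ 79.4 μJ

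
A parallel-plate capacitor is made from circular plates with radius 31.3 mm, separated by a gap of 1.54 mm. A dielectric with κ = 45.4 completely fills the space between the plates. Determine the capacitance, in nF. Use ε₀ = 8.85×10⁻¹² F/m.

A = π(31.3 mm)² = 3.08×10⁻³ m².
C = κε₀A/d = 45.4 × 8.85×10⁻¹² × 3.08×10⁻³ / 1.54×10⁻³ = 8.03×10⁻¹⁰ F.

C ≈ 0.803 nF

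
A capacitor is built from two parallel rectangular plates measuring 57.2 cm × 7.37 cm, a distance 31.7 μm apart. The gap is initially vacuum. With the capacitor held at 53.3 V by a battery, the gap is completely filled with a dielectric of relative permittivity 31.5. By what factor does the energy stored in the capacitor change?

31.5

Battery connected ⇒ V is held fixed.
C₂ = 31.5 C₁ and U = ½CV², so U₂/U₁ = C₂/C₁ = 31.5.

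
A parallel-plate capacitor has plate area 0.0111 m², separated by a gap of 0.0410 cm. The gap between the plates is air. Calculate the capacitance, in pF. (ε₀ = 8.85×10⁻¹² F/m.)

C = ε₀A/d = 8.85×10⁻¹² × 1.11×10⁻² / 4.10×10⁻⁴ = 2.40×10⁻¹⁰ F.

C ≈ 240 pF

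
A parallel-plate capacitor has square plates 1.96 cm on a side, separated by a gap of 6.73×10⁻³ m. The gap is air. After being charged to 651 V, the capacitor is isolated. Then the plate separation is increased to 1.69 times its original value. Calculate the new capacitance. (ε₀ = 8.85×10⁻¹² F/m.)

A = (1.96 cm)² = 3.84×10⁻⁴ m².
Initially C₁ = ε₀A/d = 8.85×10⁻¹² × 3.84×10⁻⁴ / 6.73×10⁻³ = 5.05×10⁻¹³ F.
C = ε₀A/d scales as 1/d, so C₂/C₁ = d₁/d₂ = 1/1.69 = 0.592.
C₂ = 0.592 × 5.05×10⁻¹³ = 2.99×10⁻¹³ F.

0.299 pF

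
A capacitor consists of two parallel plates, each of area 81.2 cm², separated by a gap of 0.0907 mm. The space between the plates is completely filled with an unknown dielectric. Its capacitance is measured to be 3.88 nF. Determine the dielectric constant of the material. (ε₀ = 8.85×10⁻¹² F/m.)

κ ≈ 4.90

A = 81.2 cm² = 8.12×10⁻³ m².
κ = Cd/(ε₀A) = 3.88×10⁻⁹ × 9.07×10⁻⁵ / (8.85×10⁻¹² × 8.12×10⁻³) = 4.90.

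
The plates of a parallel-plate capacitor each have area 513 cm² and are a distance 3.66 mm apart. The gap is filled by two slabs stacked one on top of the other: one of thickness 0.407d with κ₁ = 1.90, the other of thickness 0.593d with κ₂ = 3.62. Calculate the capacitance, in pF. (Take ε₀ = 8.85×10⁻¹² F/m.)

A = 513 cm² = 5.13×10⁻² m².
Stacked slabs ⇒ two capacitors in series, each with the full plate area.
C₁ = κ₁ε₀A/d₁ = 1.90 × 8.85×10⁻¹² × 5.13×10⁻² / 1.49×10⁻³ = 5.79×10⁻¹⁰ F.
C₂ = κ₂ε₀A/d₂ = 3.62 × 8.85×10⁻¹² × 5.13×10⁻² / 2.17×10⁻³ = 7.57×10⁻¹⁰ F.
C = (1/C₁ + 1/C₂)⁻¹ = 3.28×10⁻¹⁰ F.

C ≈ 328 pF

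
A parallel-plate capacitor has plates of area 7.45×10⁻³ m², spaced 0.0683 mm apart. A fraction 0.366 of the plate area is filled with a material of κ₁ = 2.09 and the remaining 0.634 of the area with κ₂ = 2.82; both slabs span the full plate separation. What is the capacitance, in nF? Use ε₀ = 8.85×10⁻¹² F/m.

Side-by-side slabs ⇒ two capacitors in parallel, each spanning the full gap.
C₁ = κ₁ε₀A₁/d = 2.09 × 8.85×10⁻¹² × 2.73×10⁻³ / 6.83×10⁻⁵ = 7.38×10⁻¹⁰ F.
C₂ = κ₂ε₀A₂/d = 2.82 × 8.85×10⁻¹² × 4.72×10⁻³ / 6.83×10⁻⁵ = 1.73×10⁻⁹ F.
C = C₁ + C₂ = 2.46×10⁻⁹ F.

2.46 nF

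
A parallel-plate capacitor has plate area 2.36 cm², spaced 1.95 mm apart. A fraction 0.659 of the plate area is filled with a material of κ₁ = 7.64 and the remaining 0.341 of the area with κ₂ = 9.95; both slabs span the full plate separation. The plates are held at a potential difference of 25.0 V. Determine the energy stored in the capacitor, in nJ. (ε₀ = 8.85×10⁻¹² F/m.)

A = 2.36 cm² = 2.36×10⁻⁴ m².
Side-by-side slabs ⇒ two capacitors in parallel, each spanning the full gap.
C₁ = κ₁ε₀A₁/d = 7.64 × 8.85×10⁻¹² × 1.56×10⁻⁴ / 1.95×10⁻³ = 5.39×10⁻¹² F.
C₂ = κ₂ε₀A₂/d = 9.95 × 8.85×10⁻¹² × 8.05×10⁻⁵ / 1.95×10⁻³ = 3.63×10⁻¹² F.
C = C₁ + C₂ = 9.03×10⁻¹² F.
U = ½CV² = ½ × 9.03×10⁻¹² × (25.0)² = 2.82×10⁻⁹ J.

U ≈ 2.82 nJ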